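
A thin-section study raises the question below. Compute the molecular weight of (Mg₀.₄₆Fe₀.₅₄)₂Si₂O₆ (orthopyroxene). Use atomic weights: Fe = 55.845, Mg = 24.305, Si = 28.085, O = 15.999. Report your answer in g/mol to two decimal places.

234.84 g/mol

M = 0.92·24.305 + 1.08·55.845 + 2·28.085 + 6·15.999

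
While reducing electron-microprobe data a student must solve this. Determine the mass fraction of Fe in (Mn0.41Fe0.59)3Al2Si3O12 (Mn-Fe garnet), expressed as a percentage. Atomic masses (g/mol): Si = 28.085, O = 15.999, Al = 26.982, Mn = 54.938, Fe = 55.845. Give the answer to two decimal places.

M((Mn0.41Fe0.59)3Al2Si3O12) = 496.626 g/mol.
Fe contributes 1.77 × 55.845 = 98.846 g per mole.
98.846/496.626 = 0.1990 → 19.90%.

19.90 weight percent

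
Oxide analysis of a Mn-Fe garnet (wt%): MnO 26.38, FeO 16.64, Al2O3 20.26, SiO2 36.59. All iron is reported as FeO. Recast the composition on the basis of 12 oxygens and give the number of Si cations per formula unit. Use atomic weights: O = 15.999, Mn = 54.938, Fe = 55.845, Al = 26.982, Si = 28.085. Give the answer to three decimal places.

MnO (M=70.937): mol = 0.37188; Mn = 0.37188, O = 0.37188.
FeO (M=71.844): mol = 0.23161; Fe = 0.23161, O = 0.23161.
Al2O3 (M=101.961): mol = 0.19870; Al = 0.39740, O = 0.59610.
SiO2 (M=60.083): mol = 0.60899; Si = 0.60899, O = 1.21798.
ΣO = 2.41757; factor = 12/ΣO = 4.96366.
Si apfu = 0.60899 × 4.96366 = 3.023.

3.023 Si apfu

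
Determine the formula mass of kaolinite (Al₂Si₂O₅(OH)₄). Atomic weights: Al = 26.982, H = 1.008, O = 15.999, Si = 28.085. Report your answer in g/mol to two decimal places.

258.16 g/mol

Al: 2 × 26.982 = 53.9640
Si: 2 × 28.085 = 56.1700
O: 9 × 15.999 = 143.9910
H: 4 × 1.008 = 4.0320
Summing the contributions gives the formula mass.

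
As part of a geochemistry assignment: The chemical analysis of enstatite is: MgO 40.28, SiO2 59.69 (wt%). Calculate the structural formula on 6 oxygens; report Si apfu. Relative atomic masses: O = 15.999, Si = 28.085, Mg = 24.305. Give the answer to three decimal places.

MgO: 40.28/40.304 = 0.99940 mol → 0.99940 mol Mg, 0.99940 mol O.
SiO2: 59.69/60.083 = 0.99346 mol → 0.99346 mol Si, 1.98692 mol O.
Total oxygen = 2.98632 mol. Normalization factor = 6/2.98632 = 2.00916.
Si per 6 O = 0.99346 × 2.00916 = 1.996.

1.996 Si apfu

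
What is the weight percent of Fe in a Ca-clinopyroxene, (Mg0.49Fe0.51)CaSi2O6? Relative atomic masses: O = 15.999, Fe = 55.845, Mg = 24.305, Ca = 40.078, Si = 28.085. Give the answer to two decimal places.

12.24 weight percent

M((Mg0.49Fe0.51)CaSi2O6) = 232.632 g/mol.
Fe contributes 0.51 × 55.845 = 28.481 g per mole.
28.481/232.632 = 0.1224 → 12.24%.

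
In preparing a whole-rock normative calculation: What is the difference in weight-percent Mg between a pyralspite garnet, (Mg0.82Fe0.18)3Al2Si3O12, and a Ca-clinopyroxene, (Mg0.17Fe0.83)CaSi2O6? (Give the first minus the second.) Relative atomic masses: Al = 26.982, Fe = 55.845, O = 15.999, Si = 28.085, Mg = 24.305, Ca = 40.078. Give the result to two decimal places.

12.53 percentage points

First mineral: 59.790 g Mg in 420.154 g formula = 14.23 wt% Mg.
Second mineral: 4.132 g Mg in 242.725 g formula = 1.70 wt% Mg.
14.23% − 1.70% gives a difference of 12.53 percentage points.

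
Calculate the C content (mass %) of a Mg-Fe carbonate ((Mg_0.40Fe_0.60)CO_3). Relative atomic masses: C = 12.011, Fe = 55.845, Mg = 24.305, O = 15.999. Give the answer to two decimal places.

11.63 mass %

Molar mass of (Mg_0.40Fe_0.60)CO_3: 0.40·24.305 + 0.60·55.845 + 1·12.011 + 3·15.999 = 103.237 g/mol.
Mass of C per formula unit: 1 × 12.011 = 12.011 g.
Weight fraction C = 12.011 / 103.237 = 0.1163.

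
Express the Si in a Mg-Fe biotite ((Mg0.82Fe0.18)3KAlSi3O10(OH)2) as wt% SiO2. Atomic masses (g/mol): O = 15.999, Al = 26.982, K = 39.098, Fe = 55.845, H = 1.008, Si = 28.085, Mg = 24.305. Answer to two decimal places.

41.50 wt%

Formula mass = 434.286 g/mol.
3 Si → 3.0000 mol SiO2 per formula unit; M(SiO2) = 60.083, so SiO2 mass = 180.249 g.
180.249/434.286 × 100 = 41.50 wt%.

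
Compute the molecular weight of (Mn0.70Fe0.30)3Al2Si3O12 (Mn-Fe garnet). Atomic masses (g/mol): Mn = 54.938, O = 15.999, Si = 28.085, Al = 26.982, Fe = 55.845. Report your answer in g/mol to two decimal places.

495.84 g/mol

Mn: 2.10 × 54.938 = 115.3698
Fe: 0.90 × 55.845 = 50.2605
Al: 2 × 26.982 = 53.9640
Si: 3 × 28.085 = 84.2550
O: 12 × 15.999 = 191.9880
Summing the contributions gives the formula mass.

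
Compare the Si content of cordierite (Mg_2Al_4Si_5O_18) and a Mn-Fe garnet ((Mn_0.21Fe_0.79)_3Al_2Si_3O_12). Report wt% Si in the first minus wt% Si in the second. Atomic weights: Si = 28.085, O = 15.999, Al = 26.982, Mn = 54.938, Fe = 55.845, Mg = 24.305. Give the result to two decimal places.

7.06 percentage points

M(Mg_2Al_4Si_5O_18) = 584.945 g/mol, so wt% Si = 140.425/584.945 × 100 = 24.01%.
M((Mn_0.21Fe_0.79)_3Al_2Si_3O_12) = 497.171 g/mol, so wt% Si = 84.255/497.171 × 100 = 16.95%.
24.01 − 16.95 = 7.06 pp.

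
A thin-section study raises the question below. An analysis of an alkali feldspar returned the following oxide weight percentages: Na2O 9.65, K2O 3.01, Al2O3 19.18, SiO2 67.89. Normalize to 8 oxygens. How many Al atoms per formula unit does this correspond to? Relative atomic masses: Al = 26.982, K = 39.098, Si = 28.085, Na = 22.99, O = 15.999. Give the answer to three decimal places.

Na2O: 9.65/61.979 = 0.15570 mol → 0.31140 mol Na, 0.15570 mol O.
K2O: 3.01/94.195 = 0.03195 mol → 0.06390 mol K, 0.03195 mol O.
Al2O3: 19.18/101.961 = 0.18811 mol → 0.37622 mol Al, 0.56433 mol O.
SiO2: 67.89/60.083 = 1.12994 mol → 1.12994 mol Si, 2.25988 mol O.
Total oxygen = 3.01186 mol. Normalization factor = 8/3.01186 = 2.65617.
Al per 8 O = 0.37622 × 2.65617 = 0.999.

0.999 Al apfu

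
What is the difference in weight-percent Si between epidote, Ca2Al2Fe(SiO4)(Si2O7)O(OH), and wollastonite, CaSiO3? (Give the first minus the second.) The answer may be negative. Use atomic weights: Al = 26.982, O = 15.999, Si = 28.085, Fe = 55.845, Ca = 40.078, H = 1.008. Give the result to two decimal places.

Si in Ca2Al2Fe(SiO4)(Si2O7)O(OH): molar mass 483.215 g/mol; 3×28.085 = 84.255 g → 17.44 wt%.
Si in CaSiO3: molar mass 116.160 g/mol; 1×28.085 = 28.085 g → 24.18 wt%.
Difference = 17.44 − 24.18 = -6.74 percentage points.

-6.74 percentage points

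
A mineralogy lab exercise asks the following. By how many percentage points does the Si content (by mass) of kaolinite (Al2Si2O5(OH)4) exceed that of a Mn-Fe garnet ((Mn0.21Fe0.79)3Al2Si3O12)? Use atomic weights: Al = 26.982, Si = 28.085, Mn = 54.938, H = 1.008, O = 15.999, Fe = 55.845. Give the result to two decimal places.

4.81 percentage points

Si in Al2Si2O5(OH)4: molar mass 258.157 g/mol; 2×28.085 = 56.170 g → 21.76 wt%.
Si in (Mn0.21Fe0.79)3Al2Si3O12: molar mass 497.171 g/mol; 3×28.085 = 84.255 g → 16.95 wt%.
Difference = 21.76 − 16.95 = 4.81 percentage points.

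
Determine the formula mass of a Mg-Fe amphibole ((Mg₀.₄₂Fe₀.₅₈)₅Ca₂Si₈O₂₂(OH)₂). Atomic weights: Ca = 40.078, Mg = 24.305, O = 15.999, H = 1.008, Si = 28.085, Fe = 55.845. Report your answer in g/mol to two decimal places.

M = 2.10*24.305 + 2.90*55.845 + 2*40.078 + 8*28.085 + 24*15.999 + 2*1.008

903.82 g/mol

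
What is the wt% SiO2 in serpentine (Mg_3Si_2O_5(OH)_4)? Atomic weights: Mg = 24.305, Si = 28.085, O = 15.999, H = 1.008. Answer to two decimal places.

M(Mg_3Si_2O_5(OH)_4) = 277.108 g/mol; M(SiO2) = 60.083 g/mol.
Moles SiO2 per formula unit = 2 Si ÷ 1 = 2.0000.
SiO2 fraction = (2.0000 × 60.083) / 277.108 = 120.166/277.108 = 0.4336.

43.36 wt%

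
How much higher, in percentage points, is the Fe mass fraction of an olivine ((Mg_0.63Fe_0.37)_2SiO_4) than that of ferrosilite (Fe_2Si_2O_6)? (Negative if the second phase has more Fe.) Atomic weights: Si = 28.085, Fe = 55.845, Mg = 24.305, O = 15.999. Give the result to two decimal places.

-17.14 percentage points

M((Mg_0.63Fe_0.37)_2SiO_4) = 164.031 g/mol, so wt% Fe = 41.325/164.031 × 100 = 25.19%.
M(Fe_2Si_2O_6) = 263.854 g/mol, so wt% Fe = 111.690/263.854 × 100 = 42.33%.
25.19 − 42.33 = -17.14 pp.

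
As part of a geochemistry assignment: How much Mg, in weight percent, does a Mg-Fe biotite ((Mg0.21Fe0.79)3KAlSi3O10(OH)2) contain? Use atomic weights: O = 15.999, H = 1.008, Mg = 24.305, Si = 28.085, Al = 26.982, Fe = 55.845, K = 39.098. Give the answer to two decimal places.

3.11 weight percent

M((Mg0.21Fe0.79)3KAlSi3O10(OH)2) = 492.004 g/mol.
Mg contributes 0.63 × 24.305 = 15.312 g per mole.
15.312/492.004 = 0.0311 → 3.11%.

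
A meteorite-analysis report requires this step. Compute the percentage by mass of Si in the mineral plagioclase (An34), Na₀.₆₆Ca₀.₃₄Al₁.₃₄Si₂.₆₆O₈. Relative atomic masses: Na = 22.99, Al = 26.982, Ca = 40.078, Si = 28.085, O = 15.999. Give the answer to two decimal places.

Formula mass = 0.66·22.99 + 0.34·40.078 + 1.34·26.982 + 2.66·28.085 + 8·15.999 = 267.654 g/mol, of which 74.706 g is Si.
So Si makes up 74.706/267.654 = 0.2791 of the mass, i.e. 27.91%.

27.91 weight percent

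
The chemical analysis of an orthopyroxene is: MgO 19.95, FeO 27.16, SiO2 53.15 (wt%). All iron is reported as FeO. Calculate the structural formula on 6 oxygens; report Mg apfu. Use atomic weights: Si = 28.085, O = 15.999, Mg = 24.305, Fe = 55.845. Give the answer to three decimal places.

1.124 Mg apfu

MgO (M=40.304): mol = 0.49499; Mg = 0.49499, O = 0.49499.
FeO (M=71.844): mol = 0.37804; Fe = 0.37804, O = 0.37804.
SiO2 (M=60.083): mol = 0.88461; Si = 0.88461, O = 1.76922.
ΣO = 2.64225; factor = 6/ΣO = 2.27079.
Mg apfu = 0.49499 × 2.27079 = 1.124.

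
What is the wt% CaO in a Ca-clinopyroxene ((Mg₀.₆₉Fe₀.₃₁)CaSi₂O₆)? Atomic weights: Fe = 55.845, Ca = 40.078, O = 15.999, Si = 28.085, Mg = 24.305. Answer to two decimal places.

Molar mass of (Mg₀.₆₉Fe₀.₃₁)CaSi₂O₆ = 0.69·24.305 + 0.31·55.845 + 1·40.078 + 2·28.085 + 6·15.999 = 226.324 g/mol.
Each formula unit contains 1 Ca, equivalent to 1/1 = 1.0000 mol CaO.
M(CaO) = 1×40.078 + 1×15.999 = 56.077 g/mol.
Mass of CaO per formula unit = 1.0000 × 56.077 = 56.077 g.
CaO wt% = 56.077 / 226.324 × 100 = 24.78%.

24.78 wt%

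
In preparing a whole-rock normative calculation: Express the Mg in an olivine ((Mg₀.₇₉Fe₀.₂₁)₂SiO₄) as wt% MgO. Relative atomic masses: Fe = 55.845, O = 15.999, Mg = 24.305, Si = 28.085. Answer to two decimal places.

41.37 wt%

Molar mass of (Mg₀.₇₉Fe₀.₂₁)₂SiO₄ = 1.58·24.305 + 0.42·55.845 + 1·28.085 + 4·15.999 = 153.938 g/mol.
Each formula unit contains 1.58 Mg, equivalent to 1.58/1 = 1.5800 mol MgO.
M(MgO) = 1×24.305 + 1×15.999 = 40.304 g/mol.
Mass of MgO per formula unit = 1.5800 × 40.304 = 63.680 g.
MgO wt% = 63.680 / 153.938 × 100 = 41.37%.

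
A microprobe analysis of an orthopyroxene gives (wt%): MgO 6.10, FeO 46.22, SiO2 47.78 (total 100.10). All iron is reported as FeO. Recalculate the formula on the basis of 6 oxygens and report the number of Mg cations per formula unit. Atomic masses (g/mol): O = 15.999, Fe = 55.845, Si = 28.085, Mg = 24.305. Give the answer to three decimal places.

6.10 wt% MgO ÷ 40.304 g/mol = 0.15135 mol, giving 0.15135 Mg and 0.15135 O.
46.22 wt% FeO ÷ 71.844 g/mol = 0.64334 mol, giving 0.64334 Fe and 0.64334 O.
47.78 wt% SiO2 ÷ 60.083 g/mol = 0.79523 mol, giving 0.79523 Si and 1.59046 O.
Oxygen sums to 2.38515; scaling by 6/2.38515 = 2.51557 puts the formula on 6 O.
Mg: 0.15135 × 2.51557 = 0.381 atoms per formula unit.

0.381 Mg apfu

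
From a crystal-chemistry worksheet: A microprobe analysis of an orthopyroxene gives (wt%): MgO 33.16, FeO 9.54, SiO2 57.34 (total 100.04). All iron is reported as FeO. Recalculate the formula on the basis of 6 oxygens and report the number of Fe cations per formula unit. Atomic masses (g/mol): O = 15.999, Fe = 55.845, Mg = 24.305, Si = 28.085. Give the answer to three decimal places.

0.278 Fe apfu

33.16 wt% MgO ÷ 40.304 g/mol = 0.82275 mol, giving 0.82275 Mg and 0.82275 O.
9.54 wt% FeO ÷ 71.844 g/mol = 0.13279 mol, giving 0.13279 Fe and 0.13279 O.
57.34 wt% SiO2 ÷ 60.083 g/mol = 0.95435 mol, giving 0.95435 Si and 1.90870 O.
Oxygen sums to 2.86424; scaling by 6/2.86424 = 2.09480 puts the formula on 6 O.
Fe: 0.13279 × 2.09480 = 0.278 atoms per formula unit.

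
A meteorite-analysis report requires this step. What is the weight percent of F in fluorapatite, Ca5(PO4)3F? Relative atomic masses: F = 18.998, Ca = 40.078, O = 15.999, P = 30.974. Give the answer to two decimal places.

Molar mass of Ca5(PO4)3F: 5·40.078 + 3·30.974 + 12·15.999 + 1·18.998 = 504.298 g/mol.
Mass of F per formula unit: 1 × 18.998 = 18.998 g.
Weight fraction F = 18.998 / 504.298 = 0.0377.

3.77 mass %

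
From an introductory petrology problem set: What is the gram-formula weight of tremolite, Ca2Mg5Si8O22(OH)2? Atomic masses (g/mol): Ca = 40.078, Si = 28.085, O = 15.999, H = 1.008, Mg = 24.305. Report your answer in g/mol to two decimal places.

The formula mass is the sum 2(40.078) + 5(24.305) + 8(28.085) + 24(15.999) + 2(1.008).

812.35 g/mol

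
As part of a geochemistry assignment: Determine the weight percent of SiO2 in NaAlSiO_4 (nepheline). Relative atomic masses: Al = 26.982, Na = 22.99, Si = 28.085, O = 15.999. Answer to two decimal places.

42.30 wt%

Formula mass = 142.053 g/mol.
1 Si → 1.0000 mol SiO2 per formula unit; M(SiO2) = 60.083, so SiO2 mass = 60.083 g.
60.083/142.053 × 100 = 42.30 wt%.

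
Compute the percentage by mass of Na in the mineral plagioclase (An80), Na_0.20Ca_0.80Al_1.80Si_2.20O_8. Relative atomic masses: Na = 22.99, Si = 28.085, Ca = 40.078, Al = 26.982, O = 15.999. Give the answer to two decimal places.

Molar mass of Na_0.20Ca_0.80Al_1.80Si_2.20O_8: 0.20·22.99 + 0.80·40.078 + 1.80·26.982 + 2.20·28.085 + 8·15.999 = 275.007 g/mol.
Mass of Na per formula unit: 0.20 × 22.99 = 4.598 g.
Weight fraction Na = 4.598 / 275.007 = 0.0167.

1.67 wt%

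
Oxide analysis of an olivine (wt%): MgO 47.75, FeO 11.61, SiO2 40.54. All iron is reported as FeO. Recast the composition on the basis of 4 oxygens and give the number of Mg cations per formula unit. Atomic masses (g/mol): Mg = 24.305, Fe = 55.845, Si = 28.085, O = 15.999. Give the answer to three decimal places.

1.758 Mg apfu

MgO: 47.75/40.304 = 1.18475 mol → 1.18475 mol Mg, 1.18475 mol O.
FeO: 11.61/71.844 = 0.16160 mol → 0.16160 mol Fe, 0.16160 mol O.
SiO2: 40.54/60.083 = 0.67473 mol → 0.67473 mol Si, 1.34946 mol O.
Total oxygen = 2.69581 mol. Normalization factor = 4/2.69581 = 1.48378.
Mg per 4 O = 1.18475 × 1.48378 = 1.758.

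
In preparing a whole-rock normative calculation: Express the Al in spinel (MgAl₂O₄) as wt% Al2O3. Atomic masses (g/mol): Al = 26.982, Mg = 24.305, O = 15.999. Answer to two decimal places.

M(MgAl₂O₄) = 142.265 g/mol; M(Al2O3) = 101.961 g/mol.
Moles Al2O3 per formula unit = 2 Al ÷ 2 = 1.0000.
Al2O3 fraction = (1.0000 × 101.961) / 142.265 = 101.961/142.265 = 0.7167.

71.67 wt%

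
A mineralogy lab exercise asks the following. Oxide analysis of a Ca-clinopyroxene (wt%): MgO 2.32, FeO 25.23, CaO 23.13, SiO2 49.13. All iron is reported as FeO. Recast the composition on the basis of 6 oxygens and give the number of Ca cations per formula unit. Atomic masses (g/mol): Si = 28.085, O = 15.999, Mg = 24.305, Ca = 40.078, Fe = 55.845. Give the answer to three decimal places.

MgO (M=40.304): mol = 0.05756; Mg = 0.05756, O = 0.05756.
FeO (M=71.844): mol = 0.35118; Fe = 0.35118, O = 0.35118.
CaO (M=56.077): mol = 0.41247; Ca = 0.41247, O = 0.41247.
SiO2 (M=60.083): mol = 0.81770; Si = 0.81770, O = 1.63540.
ΣO = 2.45661; factor = 6/ΣO = 2.44239.
Ca apfu = 0.41247 × 2.44239 = 1.007.

1.007 Ca apfu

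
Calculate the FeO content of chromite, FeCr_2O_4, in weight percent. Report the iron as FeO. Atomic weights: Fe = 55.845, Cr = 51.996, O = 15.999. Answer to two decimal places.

Molar mass of FeCr_2O_4 = 1×55.845 + 2×51.996 + 4×15.999 = 223.833 g/mol.
Each formula unit contains 1 Fe, equivalent to 1/1 = 1.0000 mol FeO.
M(FeO) = 1×55.845 + 1×15.999 = 71.844 g/mol.
Mass of FeO per formula unit = 1.0000 × 71.844 = 71.844 g.
FeO wt% = 71.844 / 223.833 × 100 = 32.10%.

32.10 wt%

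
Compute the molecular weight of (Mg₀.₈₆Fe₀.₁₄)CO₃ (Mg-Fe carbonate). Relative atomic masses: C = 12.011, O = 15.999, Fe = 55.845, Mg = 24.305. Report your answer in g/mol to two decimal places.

88.73 g/mol

Mg: 0.86 × 24.305 = 20.9023
Fe: 0.14 × 55.845 = 7.8183
C: 1 × 12.011 = 12.0110
O: 3 × 15.999 = 47.9970
Summing the contributions gives the formula mass.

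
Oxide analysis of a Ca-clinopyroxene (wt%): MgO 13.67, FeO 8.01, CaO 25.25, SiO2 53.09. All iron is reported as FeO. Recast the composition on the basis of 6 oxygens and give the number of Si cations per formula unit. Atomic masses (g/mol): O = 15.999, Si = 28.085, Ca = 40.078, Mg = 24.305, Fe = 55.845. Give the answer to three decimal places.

1.987 Si apfu

MgO: 13.67/40.304 = 0.33917 mol → 0.33917 mol Mg, 0.33917 mol O.
FeO: 8.01/71.844 = 0.11149 mol → 0.11149 mol Fe, 0.11149 mol O.
CaO: 25.25/56.077 = 0.45027 mol → 0.45027 mol Ca, 0.45027 mol O.
SiO2: 53.09/60.083 = 0.88361 mol → 0.88361 mol Si, 1.76722 mol O.
Total oxygen = 2.66815 mol. Normalization factor = 6/2.66815 = 2.24875.
Si per 6 O = 0.88361 × 2.24875 = 1.987.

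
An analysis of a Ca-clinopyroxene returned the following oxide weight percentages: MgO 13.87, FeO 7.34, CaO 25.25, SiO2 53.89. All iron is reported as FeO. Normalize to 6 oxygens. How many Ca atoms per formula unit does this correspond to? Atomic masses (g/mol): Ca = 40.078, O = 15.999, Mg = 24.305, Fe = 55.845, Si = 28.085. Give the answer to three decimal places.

MgO: 13.87/40.304 = 0.34413 mol → 0.34413 mol Mg, 0.34413 mol O.
FeO: 7.34/71.844 = 0.10217 mol → 0.10217 mol Fe, 0.10217 mol O.
CaO: 25.25/56.077 = 0.45027 mol → 0.45027 mol Ca, 0.45027 mol O.
SiO2: 53.89/60.083 = 0.89693 mol → 0.89693 mol Si, 1.79386 mol O.
Total oxygen = 2.69043 mol. Normalization factor = 6/2.69043 = 2.23013.
Ca per 6 O = 0.45027 × 2.23013 = 1.004.

1.004 Ca apfu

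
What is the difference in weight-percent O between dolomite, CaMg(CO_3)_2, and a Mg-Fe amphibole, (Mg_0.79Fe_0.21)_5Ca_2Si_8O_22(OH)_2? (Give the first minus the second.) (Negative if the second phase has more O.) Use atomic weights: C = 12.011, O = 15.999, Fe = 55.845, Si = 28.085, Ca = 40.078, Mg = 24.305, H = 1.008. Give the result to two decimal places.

6.64 percentage points

O in CaMg(CO_3)_2: molar mass 184.399 g/mol; 6×15.999 = 95.994 g → 52.06 wt%.
O in (Mg_0.79Fe_0.21)_5Ca_2Si_8O_22(OH)_2: molar mass 845.470 g/mol; 24×15.999 = 383.976 g → 45.42 wt%.
Difference = 52.06 − 45.42 = 6.64 percentage points.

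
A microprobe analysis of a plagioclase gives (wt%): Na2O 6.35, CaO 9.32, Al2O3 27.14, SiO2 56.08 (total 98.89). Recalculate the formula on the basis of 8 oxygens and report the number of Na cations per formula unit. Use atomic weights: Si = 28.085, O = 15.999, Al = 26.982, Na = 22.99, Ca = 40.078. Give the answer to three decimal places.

6.35 wt% Na2O ÷ 61.979 g/mol = 0.10245 mol, giving 0.20490 Na and 0.10245 O.
9.32 wt% CaO ÷ 56.077 g/mol = 0.16620 mol, giving 0.16620 Ca and 0.16620 O.
27.14 wt% Al2O3 ÷ 101.961 g/mol = 0.26618 mol, giving 0.53236 Al and 0.79854 O.
56.08 wt% SiO2 ÷ 60.083 g/mol = 0.93338 mol, giving 0.93338 Si and 1.86676 O.
Oxygen sums to 2.93395; scaling by 8/2.93395 = 2.72670 puts the formula on 8 O.
Na: 0.20490 × 2.72670 = 0.559 atoms per formula unit.

0.559 Na apfu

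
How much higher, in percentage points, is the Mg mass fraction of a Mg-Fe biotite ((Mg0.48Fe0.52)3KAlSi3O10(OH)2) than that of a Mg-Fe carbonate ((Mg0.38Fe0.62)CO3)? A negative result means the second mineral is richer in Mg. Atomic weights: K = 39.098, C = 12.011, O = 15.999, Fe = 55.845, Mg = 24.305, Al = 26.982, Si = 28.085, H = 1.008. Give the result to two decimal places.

-1.39 percentage points

M((Mg0.48Fe0.52)3KAlSi3O10(OH)2) = 466.456 g/mol, so wt% Mg = 34.999/466.456 × 100 = 7.50%.
M((Mg0.38Fe0.62)CO3) = 103.868 g/mol, so wt% Mg = 9.236/103.868 × 100 = 8.89%.
7.50 − 8.89 = -1.39 pp.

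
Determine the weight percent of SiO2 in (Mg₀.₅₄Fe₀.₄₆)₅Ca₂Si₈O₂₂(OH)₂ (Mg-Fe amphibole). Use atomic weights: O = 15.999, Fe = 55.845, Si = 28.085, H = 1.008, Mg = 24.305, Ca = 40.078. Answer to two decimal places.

54.32 wt%

Formula mass = 884.895 g/mol.
8 Si → 8.0000 mol SiO2 per formula unit; M(SiO2) = 60.083, so SiO2 mass = 480.664 g.
480.664/884.895 × 100 = 54.32 wt%.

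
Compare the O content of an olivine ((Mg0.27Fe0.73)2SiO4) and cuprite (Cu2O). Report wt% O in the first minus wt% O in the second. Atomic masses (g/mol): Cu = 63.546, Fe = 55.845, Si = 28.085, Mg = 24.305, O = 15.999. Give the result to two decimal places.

23.09 percentage points

M((Mg0.27Fe0.73)2SiO4) = 186.739 g/mol, so wt% O = 63.996/186.739 × 100 = 34.27%.
M(Cu2O) = 143.091 g/mol, so wt% O = 15.999/143.091 × 100 = 11.18%.
34.27 − 11.18 = 23.09 pp.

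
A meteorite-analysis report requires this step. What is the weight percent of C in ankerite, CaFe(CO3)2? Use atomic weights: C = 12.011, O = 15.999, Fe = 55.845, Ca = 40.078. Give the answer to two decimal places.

11.12 wt%

M(CaFe(CO3)2) = 215.939 g/mol.
C contributes 2 × 12.011 = 24.022 g per mole.
24.022/215.939 = 0.1112 → 11.12%.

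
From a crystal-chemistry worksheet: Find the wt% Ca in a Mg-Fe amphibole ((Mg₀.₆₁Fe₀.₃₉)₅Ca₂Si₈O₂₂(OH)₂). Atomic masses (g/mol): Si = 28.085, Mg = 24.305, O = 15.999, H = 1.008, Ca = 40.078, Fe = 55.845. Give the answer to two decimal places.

9.17 weight percent

Formula mass = 3.05×24.305 + 1.95×55.845 + 2×40.078 + 8×28.085 + 24×15.999 + 2×1.008 = 873.856 g/mol, of which 80.156 g is Ca.
So Ca makes up 80.156/873.856 = 0.0917 of the mass, i.e. 9.17%.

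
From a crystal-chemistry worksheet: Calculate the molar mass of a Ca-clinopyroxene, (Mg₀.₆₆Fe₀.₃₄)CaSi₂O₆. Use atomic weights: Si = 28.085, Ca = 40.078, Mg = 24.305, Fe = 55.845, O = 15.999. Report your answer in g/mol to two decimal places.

227.27 g/mol

Mg: 0.66 × 24.305 = 16.0413
Fe: 0.34 × 55.845 = 18.9873
Ca: 1 × 40.078 = 40.0780
Si: 2 × 28.085 = 56.1700
O: 6 × 15.999 = 95.9940
Summing the contributions gives the formula mass.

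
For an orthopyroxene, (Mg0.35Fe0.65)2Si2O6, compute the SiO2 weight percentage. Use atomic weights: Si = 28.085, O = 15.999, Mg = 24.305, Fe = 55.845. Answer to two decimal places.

49.70 wt%

Formula mass = 241.776 g/mol.
2 Si → 2.0000 mol SiO2 per formula unit; M(SiO2) = 60.083, so SiO2 mass = 120.166 g.
120.166/241.776 × 100 = 49.70 wt%.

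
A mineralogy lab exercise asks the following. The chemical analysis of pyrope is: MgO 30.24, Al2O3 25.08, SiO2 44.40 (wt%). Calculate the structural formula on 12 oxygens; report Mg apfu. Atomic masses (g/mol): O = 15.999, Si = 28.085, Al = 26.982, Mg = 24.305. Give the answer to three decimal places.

3.035 Mg apfu

MgO: 30.24/40.304 = 0.75030 mol → 0.75030 mol Mg, 0.75030 mol O.
Al2O3: 25.08/101.961 = 0.24598 mol → 0.49196 mol Al, 0.73794 mol O.
SiO2: 44.40/60.083 = 0.73898 mol → 0.73898 mol Si, 1.47796 mol O.
Total oxygen = 2.96620 mol. Normalization factor = 12/2.96620 = 4.04558.
Mg per 12 O = 0.75030 × 4.04558 = 3.035.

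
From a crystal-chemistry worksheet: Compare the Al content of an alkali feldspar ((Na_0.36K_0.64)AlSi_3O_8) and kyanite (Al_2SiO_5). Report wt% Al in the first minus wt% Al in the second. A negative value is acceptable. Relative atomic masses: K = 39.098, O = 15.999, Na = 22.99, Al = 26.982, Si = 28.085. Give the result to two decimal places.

First mineral: 26.982 g Al in 272.528 g formula = 9.90 wt% Al.
Second mineral: 53.964 g Al in 162.044 g formula = 33.30 wt% Al.
9.90% − 33.30% gives a difference of -23.40 percentage points.

-23.40 percentage points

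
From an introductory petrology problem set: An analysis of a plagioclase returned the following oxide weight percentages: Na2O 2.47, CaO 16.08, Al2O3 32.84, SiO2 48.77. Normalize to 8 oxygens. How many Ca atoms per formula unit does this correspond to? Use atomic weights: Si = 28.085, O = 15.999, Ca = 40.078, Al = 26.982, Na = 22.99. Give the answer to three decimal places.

0.787 Ca apfu

Na2O: 2.47/61.979 = 0.03985 mol → 0.07970 mol Na, 0.03985 mol O.
CaO: 16.08/56.077 = 0.28675 mol → 0.28675 mol Ca, 0.28675 mol O.
Al2O3: 32.84/101.961 = 0.32208 mol → 0.64416 mol Al, 0.96624 mol O.
SiO2: 48.77/60.083 = 0.81171 mol → 0.81171 mol Si, 1.62342 mol O.
Total oxygen = 2.91626 mol. Normalization factor = 8/2.91626 = 2.74324.
Ca per 8 O = 0.28675 × 2.74324 = 0.787.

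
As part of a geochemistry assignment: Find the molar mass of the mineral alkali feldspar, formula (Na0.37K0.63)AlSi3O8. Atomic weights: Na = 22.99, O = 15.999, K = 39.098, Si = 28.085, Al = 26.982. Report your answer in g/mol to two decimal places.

272.37 g/mol

M = 0.37×22.99 + 0.63×39.098 + 1×26.982 + 3×28.085 + 8×15.999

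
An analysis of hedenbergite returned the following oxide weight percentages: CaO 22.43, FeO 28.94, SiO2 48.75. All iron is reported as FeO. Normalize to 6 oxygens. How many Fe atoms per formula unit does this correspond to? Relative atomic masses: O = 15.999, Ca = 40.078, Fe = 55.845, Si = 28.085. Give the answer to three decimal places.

CaO (M=56.077): mol = 0.39999; Ca = 0.39999, O = 0.39999.
FeO (M=71.844): mol = 0.40282; Fe = 0.40282, O = 0.40282.
SiO2 (M=60.083): mol = 0.81138; Si = 0.81138, O = 1.62276.
ΣO = 2.42557; factor = 6/ΣO = 2.47365.
Fe apfu = 0.40282 × 2.47365 = 0.996.

0.996 Fe apfu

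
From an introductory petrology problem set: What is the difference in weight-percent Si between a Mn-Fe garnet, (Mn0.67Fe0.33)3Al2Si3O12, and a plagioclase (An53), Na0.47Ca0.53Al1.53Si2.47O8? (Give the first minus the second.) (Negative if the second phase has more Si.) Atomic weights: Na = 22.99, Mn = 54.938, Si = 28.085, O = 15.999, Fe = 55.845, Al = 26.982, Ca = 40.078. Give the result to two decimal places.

-8.64 percentage points

M((Mn0.67Fe0.33)3Al2Si3O12) = 495.919 g/mol, so wt% Si = 84.255/495.919 × 100 = 16.99%.
M(Na0.47Ca0.53Al1.53Si2.47O8) = 270.691 g/mol, so wt% Si = 69.370/270.691 × 100 = 25.63%.
16.99 − 25.63 = -8.64 pp.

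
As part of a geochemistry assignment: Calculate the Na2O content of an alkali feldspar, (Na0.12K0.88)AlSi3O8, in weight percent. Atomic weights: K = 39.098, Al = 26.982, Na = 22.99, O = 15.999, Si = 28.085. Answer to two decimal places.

M((Na0.12K0.88)AlSi3O8) = 276.394 g/mol; M(Na2O) = 61.979 g/mol.
Moles Na2O per formula unit = 0.12 Na ÷ 2 = 0.0600.
Na2O fraction = (0.0600 × 61.979) / 276.394 = 3.719/276.394 = 0.0135.

1.35 wt%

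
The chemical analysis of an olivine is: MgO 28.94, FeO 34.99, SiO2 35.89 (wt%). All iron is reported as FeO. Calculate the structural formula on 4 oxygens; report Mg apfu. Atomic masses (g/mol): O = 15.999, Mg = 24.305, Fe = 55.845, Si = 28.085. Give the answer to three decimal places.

MgO: 28.94/40.304 = 0.71804 mol → 0.71804 mol Mg, 0.71804 mol O.
FeO: 34.99/71.844 = 0.48703 mol → 0.48703 mol Fe, 0.48703 mol O.
SiO2: 35.89/60.083 = 0.59734 mol → 0.59734 mol Si, 1.19468 mol O.
Total oxygen = 2.39975 mol. Normalization factor = 4/2.39975 = 1.66684.
Mg per 4 O = 0.71804 × 1.66684 = 1.197.

1.197 Mg apfu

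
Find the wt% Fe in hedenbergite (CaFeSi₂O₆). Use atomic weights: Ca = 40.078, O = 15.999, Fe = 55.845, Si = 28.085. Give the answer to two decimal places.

Formula mass = 1*40.078 + 1*55.845 + 2*28.085 + 6*15.999 = 248.087 g/mol, of which 55.845 g is Fe.
So Fe makes up 55.845/248.087 = 0.2251 of the mass, i.e. 22.51%.

22.51 wt%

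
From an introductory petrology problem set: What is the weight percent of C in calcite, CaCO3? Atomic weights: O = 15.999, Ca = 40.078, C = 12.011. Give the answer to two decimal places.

12.00 weight percent

Molar mass of CaCO3: 1*40.078 + 1*12.011 + 3*15.999 = 100.086 g/mol.
Mass of C per formula unit: 1 × 12.011 = 12.011 g.
Weight fraction C = 12.011 / 100.086 = 0.1200.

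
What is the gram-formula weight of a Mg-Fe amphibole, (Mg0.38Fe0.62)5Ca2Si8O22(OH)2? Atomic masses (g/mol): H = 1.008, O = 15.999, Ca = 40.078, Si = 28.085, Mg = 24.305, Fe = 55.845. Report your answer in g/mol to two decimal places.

910.13 g/mol

M = 1.90×24.305 + 3.10×55.845 + 2×40.078 + 8×28.085 + 24×15.999 + 2×1.008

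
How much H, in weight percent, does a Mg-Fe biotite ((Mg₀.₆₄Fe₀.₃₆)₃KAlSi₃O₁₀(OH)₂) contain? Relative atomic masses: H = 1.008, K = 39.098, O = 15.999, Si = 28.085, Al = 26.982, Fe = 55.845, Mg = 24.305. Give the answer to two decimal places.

Molar mass of (Mg₀.₆₄Fe₀.₃₆)₃KAlSi₃O₁₀(OH)₂: 1.92×24.305 + 1.08×55.845 + 1×39.098 + 1×26.982 + 3×28.085 + 12×15.999 + 2×1.008 = 451.317 g/mol.
Mass of H per formula unit: 2 × 1.008 = 2.016 g.
Weight fraction H = 2.016 / 451.317 = 0.0045.

0.45 weight percent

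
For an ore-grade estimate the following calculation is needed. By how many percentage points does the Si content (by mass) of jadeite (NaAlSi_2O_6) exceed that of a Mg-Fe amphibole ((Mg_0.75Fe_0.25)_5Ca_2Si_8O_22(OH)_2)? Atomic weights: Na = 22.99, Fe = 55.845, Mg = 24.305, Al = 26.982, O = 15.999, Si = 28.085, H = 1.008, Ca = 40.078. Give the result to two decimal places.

Si in NaAlSi_2O_6: molar mass 202.136 g/mol; 2×28.085 = 56.170 g → 27.79 wt%.
Si in (Mg_0.75Fe_0.25)_5Ca_2Si_8O_22(OH)_2: molar mass 851.778 g/mol; 8×28.085 = 224.680 g → 26.38 wt%.
Difference = 27.79 − 26.38 = 1.41 percentage points.

1.41 percentage points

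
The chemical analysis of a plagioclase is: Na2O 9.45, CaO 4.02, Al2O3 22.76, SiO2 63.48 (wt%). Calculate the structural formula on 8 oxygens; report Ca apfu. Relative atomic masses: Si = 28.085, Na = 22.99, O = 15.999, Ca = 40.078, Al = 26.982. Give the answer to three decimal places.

Na2O (M=61.979): mol = 0.15247; Na = 0.30494, O = 0.15247.
CaO (M=56.077): mol = 0.07169; Ca = 0.07169, O = 0.07169.
Al2O3 (M=101.961): mol = 0.22322; Al = 0.44644, O = 0.66966.
SiO2 (M=60.083): mol = 1.05654; Si = 1.05654, O = 2.11308.
ΣO = 3.00690; factor = 8/ΣO = 2.66055.
Ca apfu = 0.07169 × 2.66055 = 0.191.

0.191 Ca apfu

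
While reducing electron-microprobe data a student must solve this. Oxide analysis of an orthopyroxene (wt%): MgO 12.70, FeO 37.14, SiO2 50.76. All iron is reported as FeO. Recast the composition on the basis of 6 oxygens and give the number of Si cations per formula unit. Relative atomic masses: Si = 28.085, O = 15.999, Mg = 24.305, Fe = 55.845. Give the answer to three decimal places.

2.010 Si apfu

MgO: 12.70/40.304 = 0.31511 mol → 0.31511 mol Mg, 0.31511 mol O.
FeO: 37.14/71.844 = 0.51695 mol → 0.51695 mol Fe, 0.51695 mol O.
SiO2: 50.76/60.083 = 0.84483 mol → 0.84483 mol Si, 1.68966 mol O.
Total oxygen = 2.52172 mol. Normalization factor = 6/2.52172 = 2.37933.
Si per 6 O = 0.84483 × 2.37933 = 2.010.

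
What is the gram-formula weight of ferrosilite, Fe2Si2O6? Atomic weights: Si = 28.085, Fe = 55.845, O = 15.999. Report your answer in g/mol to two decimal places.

The formula mass is the sum 2(55.845) + 2(28.085) + 6(15.999).

263.85 g/mol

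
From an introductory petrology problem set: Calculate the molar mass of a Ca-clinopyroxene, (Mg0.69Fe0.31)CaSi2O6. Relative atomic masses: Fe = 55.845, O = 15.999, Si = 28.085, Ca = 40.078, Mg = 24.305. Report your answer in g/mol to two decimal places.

The formula mass is the sum 0.69*24.305 + 0.31*55.845 + 1*40.078 + 2*28.085 + 6*15.999.

226.32 g/mol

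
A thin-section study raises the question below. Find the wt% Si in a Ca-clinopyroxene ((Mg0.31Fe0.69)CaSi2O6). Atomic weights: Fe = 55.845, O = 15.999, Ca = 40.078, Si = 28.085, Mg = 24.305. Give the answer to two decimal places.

Molar mass of (Mg0.31Fe0.69)CaSi2O6: 0.31*24.305 + 0.69*55.845 + 1*40.078 + 2*28.085 + 6*15.999 = 238.310 g/mol.
Mass of Si per formula unit: 2 × 28.085 = 56.170 g.
Weight fraction Si = 56.170 / 238.310 = 0.2357.

23.57 mass %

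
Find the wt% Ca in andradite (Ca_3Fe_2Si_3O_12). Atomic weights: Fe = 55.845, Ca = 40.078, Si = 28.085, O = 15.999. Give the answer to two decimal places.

23.66 mass %

M(Ca_3Fe_2Si_3O_12) = 508.167 g/mol.
Ca contributes 3 × 40.078 = 120.234 g per mole.
120.234/508.167 = 0.2366 → 23.66%.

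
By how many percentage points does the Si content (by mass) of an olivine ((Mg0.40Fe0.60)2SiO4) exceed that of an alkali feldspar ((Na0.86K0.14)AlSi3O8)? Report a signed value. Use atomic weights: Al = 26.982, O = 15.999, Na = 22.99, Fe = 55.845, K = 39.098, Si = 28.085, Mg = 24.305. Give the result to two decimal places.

Si in (Mg0.40Fe0.60)2SiO4: molar mass 178.539 g/mol; 1×28.085 = 28.085 g → 15.73 wt%.
Si in (Na0.86K0.14)AlSi3O8: molar mass 264.474 g/mol; 3×28.085 = 84.255 g → 31.86 wt%.
Difference = 15.73 − 31.86 = -16.13 percentage points.

-16.13 percentage points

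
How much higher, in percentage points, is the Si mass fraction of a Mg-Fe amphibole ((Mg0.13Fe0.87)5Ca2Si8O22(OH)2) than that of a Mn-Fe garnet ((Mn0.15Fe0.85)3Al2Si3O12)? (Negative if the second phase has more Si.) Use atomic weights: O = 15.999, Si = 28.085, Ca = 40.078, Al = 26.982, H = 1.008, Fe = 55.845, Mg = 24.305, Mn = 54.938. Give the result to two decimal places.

6.72 percentage points

First mineral: 224.680 g Si in 949.552 g formula = 23.66 wt% Si.
Second mineral: 84.255 g Si in 497.334 g formula = 16.94 wt% Si.
23.66% − 16.94% gives a difference of 6.72 percentage points.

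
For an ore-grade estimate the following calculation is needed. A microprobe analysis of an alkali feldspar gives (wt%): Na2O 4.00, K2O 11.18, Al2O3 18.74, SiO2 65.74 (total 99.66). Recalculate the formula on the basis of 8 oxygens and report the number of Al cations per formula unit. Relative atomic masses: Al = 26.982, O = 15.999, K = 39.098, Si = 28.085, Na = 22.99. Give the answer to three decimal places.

Na2O: 4.00/61.979 = 0.06454 mol → 0.12908 mol Na, 0.06454 mol O.
K2O: 11.18/94.195 = 0.11869 mol → 0.23738 mol K, 0.11869 mol O.
Al2O3: 18.74/101.961 = 0.18380 mol → 0.36760 mol Al, 0.55140 mol O.
SiO2: 65.74/60.083 = 1.09415 mol → 1.09415 mol Si, 2.18830 mol O.
Total oxygen = 2.92293 mol. Normalization factor = 8/2.92293 = 2.73698.
Al per 8 O = 0.36760 × 2.73698 = 1.006.

1.006 Al apfu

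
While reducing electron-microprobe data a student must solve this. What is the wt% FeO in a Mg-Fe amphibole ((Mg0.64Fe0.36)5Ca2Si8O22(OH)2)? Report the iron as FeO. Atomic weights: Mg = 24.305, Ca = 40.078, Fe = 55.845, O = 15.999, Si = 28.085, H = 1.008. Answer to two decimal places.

14.88 wt%

Formula mass = 869.125 g/mol.
1.80 Fe → 1.8000 mol FeO per formula unit; M(FeO) = 71.844, so FeO mass = 129.319 g.
129.319/869.125 × 100 = 14.88 wt%.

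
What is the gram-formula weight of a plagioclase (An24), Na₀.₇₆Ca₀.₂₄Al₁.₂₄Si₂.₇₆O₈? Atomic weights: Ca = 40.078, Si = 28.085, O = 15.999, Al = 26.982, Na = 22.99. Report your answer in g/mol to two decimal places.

The formula mass is the sum 0.76·22.99 + 0.24·40.078 + 1.24·26.982 + 2.76·28.085 + 8·15.999.

266.06 g/mol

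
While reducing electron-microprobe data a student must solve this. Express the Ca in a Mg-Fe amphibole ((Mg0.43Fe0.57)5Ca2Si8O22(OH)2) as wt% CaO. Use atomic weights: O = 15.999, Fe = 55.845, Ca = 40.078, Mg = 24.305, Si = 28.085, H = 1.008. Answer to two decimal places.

Molar mass of (Mg0.43Fe0.57)5Ca2Si8O22(OH)2 = 2.15·24.305 + 2.85·55.845 + 2·40.078 + 8·28.085 + 24·15.999 + 2·1.008 = 902.242 g/mol.
Each formula unit contains 2 Ca, equivalent to 2/1 = 2.0000 mol CaO.
M(CaO) = 1×40.078 + 1×15.999 = 56.077 g/mol.
Mass of CaO per formula unit = 2.0000 × 56.077 = 112.154 g.
CaO wt% = 112.154 / 902.242 × 100 = 12.43%.

12.43 wt%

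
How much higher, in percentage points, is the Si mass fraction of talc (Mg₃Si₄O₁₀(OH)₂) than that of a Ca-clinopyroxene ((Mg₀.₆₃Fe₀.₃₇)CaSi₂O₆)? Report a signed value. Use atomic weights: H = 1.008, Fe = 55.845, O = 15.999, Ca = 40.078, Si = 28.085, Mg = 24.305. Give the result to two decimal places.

First mineral: 112.340 g Si in 379.259 g formula = 29.62 wt% Si.
Second mineral: 56.170 g Si in 228.217 g formula = 24.61 wt% Si.
29.62% − 24.61% gives a difference of 5.01 percentage points.

5.01 percentage points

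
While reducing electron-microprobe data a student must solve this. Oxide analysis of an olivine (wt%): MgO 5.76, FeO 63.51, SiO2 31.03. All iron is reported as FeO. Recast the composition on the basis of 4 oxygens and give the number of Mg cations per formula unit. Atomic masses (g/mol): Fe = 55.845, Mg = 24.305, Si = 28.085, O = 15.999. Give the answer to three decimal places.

0.278 Mg apfu

MgO (M=40.304): mol = 0.14291; Mg = 0.14291, O = 0.14291.
FeO (M=71.844): mol = 0.88400; Fe = 0.88400, O = 0.88400.
SiO2 (M=60.083): mol = 0.51645; Si = 0.51645, O = 1.03290.
ΣO = 2.05981; factor = 4/ΣO = 1.94193.
Mg apfu = 0.14291 × 1.94193 = 0.278.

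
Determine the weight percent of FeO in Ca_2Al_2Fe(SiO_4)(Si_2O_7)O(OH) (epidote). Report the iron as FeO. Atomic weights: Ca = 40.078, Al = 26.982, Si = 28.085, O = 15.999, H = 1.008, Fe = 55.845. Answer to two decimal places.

14.87 wt%

Molar mass of Ca_2Al_2Fe(SiO_4)(Si_2O_7)O(OH) = 2*40.078 + 2*26.982 + 1*55.845 + 3*28.085 + 13*15.999 + 1*1.008 = 483.215 g/mol.
Each formula unit contains 1 Fe, equivalent to 1/1 = 1.0000 mol FeO.
M(FeO) = 1×55.845 + 1×15.999 = 71.844 g/mol.
Mass of FeO per formula unit = 1.0000 × 71.844 = 71.844 g.
FeO wt% = 71.844 / 483.215 × 100 = 14.87%.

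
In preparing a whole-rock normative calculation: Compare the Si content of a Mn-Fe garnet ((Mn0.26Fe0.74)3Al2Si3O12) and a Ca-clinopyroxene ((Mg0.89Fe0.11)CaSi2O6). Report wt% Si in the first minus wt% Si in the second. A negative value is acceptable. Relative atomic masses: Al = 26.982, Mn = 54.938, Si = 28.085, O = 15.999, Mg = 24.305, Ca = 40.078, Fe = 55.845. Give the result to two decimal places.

-8.58 percentage points

Si in (Mn0.26Fe0.74)3Al2Si3O12: molar mass 497.035 g/mol; 3×28.085 = 84.255 g → 16.95 wt%.
Si in (Mg0.89Fe0.11)CaSi2O6: molar mass 220.016 g/mol; 2×28.085 = 56.170 g → 25.53 wt%.
Difference = 16.95 − 25.53 = -8.58 percentage points.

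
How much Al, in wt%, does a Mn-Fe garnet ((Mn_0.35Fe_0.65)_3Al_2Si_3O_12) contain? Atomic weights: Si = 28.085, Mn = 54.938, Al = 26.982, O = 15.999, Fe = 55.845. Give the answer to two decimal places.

10.86 wt%

M((Mn_0.35Fe_0.65)_3Al_2Si_3O_12) = 496.790 g/mol.
Al contributes 2 × 26.982 = 53.964 g per mole.
53.964/496.790 = 0.1086 → 10.86%.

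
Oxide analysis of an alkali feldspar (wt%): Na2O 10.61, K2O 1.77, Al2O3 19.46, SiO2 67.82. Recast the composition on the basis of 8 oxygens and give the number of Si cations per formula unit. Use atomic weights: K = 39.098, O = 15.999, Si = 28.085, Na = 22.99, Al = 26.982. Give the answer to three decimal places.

10.61 wt% Na2O ÷ 61.979 g/mol = 0.17119 mol, giving 0.34238 Na and 0.17119 O.
1.77 wt% K2O ÷ 94.195 g/mol = 0.01879 mol, giving 0.03758 K and 0.01879 O.
19.46 wt% Al2O3 ÷ 101.961 g/mol = 0.19086 mol, giving 0.38172 Al and 0.57258 O.
67.82 wt% SiO2 ÷ 60.083 g/mol = 1.12877 mol, giving 1.12877 Si and 2.25754 O.
Oxygen sums to 3.02010; scaling by 8/3.02010 = 2.64892 puts the formula on 8 O.
Si: 1.12877 × 2.64892 = 2.990 atoms per formula unit.

2.990 Si apfu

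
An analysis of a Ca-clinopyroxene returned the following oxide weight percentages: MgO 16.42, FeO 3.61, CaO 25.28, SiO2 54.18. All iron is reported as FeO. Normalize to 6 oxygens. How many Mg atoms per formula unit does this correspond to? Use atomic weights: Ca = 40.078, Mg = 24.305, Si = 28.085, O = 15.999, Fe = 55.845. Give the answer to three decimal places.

16.42 wt% MgO ÷ 40.304 g/mol = 0.40740 mol, giving 0.40740 Mg and 0.40740 O.
3.61 wt% FeO ÷ 71.844 g/mol = 0.05025 mol, giving 0.05025 Fe and 0.05025 O.
25.28 wt% CaO ÷ 56.077 g/mol = 0.45081 mol, giving 0.45081 Ca and 0.45081 O.
54.18 wt% SiO2 ÷ 60.083 g/mol = 0.90175 mol, giving 0.90175 Si and 1.80350 O.
Oxygen sums to 2.71196; scaling by 6/2.71196 = 2.21242 puts the formula on 6 O.
Mg: 0.40740 × 2.21242 = 0.901 atoms per formula unit.

0.901 Mg apfu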